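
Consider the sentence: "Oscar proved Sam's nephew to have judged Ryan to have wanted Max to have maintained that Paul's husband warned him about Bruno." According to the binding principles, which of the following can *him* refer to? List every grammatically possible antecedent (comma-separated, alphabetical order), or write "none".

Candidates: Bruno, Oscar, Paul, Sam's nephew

*him* is a pronoun; Principle B requires it to be free in its binding domain — the clause headed by 'warned'.
— Bruno: second object of the clause headed by 'warned'; is c-commanded by the pronoun; coreference would bind this R-expression — blocked (Principle C).
— Oscar: subject of the matrix clause; c-commands the pronoun but lies outside its binding domain — allowed.
— Paul: possessor inside the subject DP of the clause headed by 'warned'; does not c-command the pronoun — Principle B does not apply; allowed.
— Sam's nephew: subject of the clause headed by 'judged'; c-commands the pronoun but lies outside its binding domain — allowed.

Oscar, Paul, Sam's nephew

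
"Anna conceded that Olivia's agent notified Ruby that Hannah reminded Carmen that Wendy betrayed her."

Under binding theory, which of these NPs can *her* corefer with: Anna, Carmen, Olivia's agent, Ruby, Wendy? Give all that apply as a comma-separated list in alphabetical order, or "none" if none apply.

Anna, Carmen, Olivia's agent, Ruby

*her* is a pronoun; Principle B requires it to be free in its binding domain — the clause headed by 'betrayed'.
— Anna: subject of the matrix clause; c-commands the pronoun but lies outside its binding domain — allowed.
— Carmen: object of the clause headed by 'reminded'; c-commands the pronoun but lies outside its binding domain — allowed.
— Olivia's agent: subject of the clause headed by 'notified'; c-commands the pronoun but lies outside its binding domain — allowed.
— Ruby: object of the clause headed by 'notified'; c-commands the pronoun but lies outside its binding domain — allowed.
— Wendy: subject of the clause headed by 'betrayed'; c-commands the pronoun within its binding domain — blocked (Principle B).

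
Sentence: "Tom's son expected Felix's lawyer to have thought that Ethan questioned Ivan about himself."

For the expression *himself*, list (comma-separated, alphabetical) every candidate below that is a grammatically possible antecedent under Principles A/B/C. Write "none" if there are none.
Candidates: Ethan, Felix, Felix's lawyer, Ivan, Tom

Ethan, Ivan

*himself* is a reflexive; Principle A requires it to be bound within its binding domain — the clause headed by 'questioned'.
— Ethan: subject of the clause headed by 'questioned'; c-commands the reflexive within its binding domain — allowed (Principle A).
— Felix: possessor inside the subject DP of the clause headed by 'thought'; does not c-command the reflexive — cannot bind it (Principle A).
— Felix's lawyer: subject of the clause headed by 'thought'; c-commands the reflexive but lies outside its binding domain — cannot bind it (Principle A).
— Ivan: object of the clause headed by 'questioned'; c-commands the reflexive within its binding domain — allowed (Principle A).
— Tom: possessor inside the subject DP of the matrix clause; does not c-command the reflexive — cannot bind it (Principle A).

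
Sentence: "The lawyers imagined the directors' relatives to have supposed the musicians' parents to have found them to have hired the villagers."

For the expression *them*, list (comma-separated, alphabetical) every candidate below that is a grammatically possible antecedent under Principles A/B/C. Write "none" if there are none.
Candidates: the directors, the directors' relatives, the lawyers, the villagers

the directors, the directors' relatives, the lawyers

*them* is a pronoun; Principle B requires it to be free in its binding domain — the clause headed by 'found'.
— the directors: possessor inside the subject DP of the clause headed by 'supposed'; does not c-command the pronoun — Principle B does not apply; allowed.
— the directors' relatives: subject of the clause headed by 'supposed'; c-commands the pronoun but lies outside its binding domain — allowed.
— the lawyers: subject of the matrix clause; c-commands the pronoun but lies outside its binding domain — allowed.
— the villagers: object of the clause headed by 'hired'; is c-commanded by the pronoun; coreference would bind this R-expression — blocked (Principle C).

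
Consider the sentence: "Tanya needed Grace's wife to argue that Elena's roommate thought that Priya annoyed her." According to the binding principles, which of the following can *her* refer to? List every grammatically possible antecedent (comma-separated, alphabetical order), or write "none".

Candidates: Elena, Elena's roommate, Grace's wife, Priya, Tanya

*her* is a pronoun; Principle B requires it to be free in its binding domain — the clause headed by 'annoyed'.
— Elena: possessor inside the subject DP of the clause headed by 'thought'; does not c-command the pronoun — Principle B does not apply; allowed.
— Elena's roommate: subject of the clause headed by 'thought'; c-commands the pronoun but lies outside its binding domain — allowed.
— Grace's wife: subject of the clause headed by 'argue'; c-commands the pronoun but lies outside its binding domain — allowed.
— Priya: subject of the clause headed by 'annoyed'; c-commands the pronoun within its binding domain — blocked (Principle B).
— Tanya: subject of the matrix clause; c-commands the pronoun but lies outside its binding domain — allowed.

Elena, Elena's roommate, Grace's wife, Tanya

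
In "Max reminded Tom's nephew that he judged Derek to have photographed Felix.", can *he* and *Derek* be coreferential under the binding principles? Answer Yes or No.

No

*Derek* is an R-expression; Principle C requires it to be free (not bound by any c-commanding expression).
— he: subject of the clause headed by 'judged'; the pronoun c-commands the R-expression — coreference blocked (Principle C).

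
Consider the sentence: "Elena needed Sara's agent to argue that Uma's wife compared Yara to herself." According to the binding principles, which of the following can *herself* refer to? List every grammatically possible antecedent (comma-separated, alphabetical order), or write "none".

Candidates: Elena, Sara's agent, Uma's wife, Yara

Uma's wife, Yara

*herself* is a reflexive; Principle A requires it to be bound within its binding domain — the clause headed by 'compared'.
— Elena: subject of the matrix clause; c-commands the reflexive but lies outside its binding domain — cannot bind it (Principle A).
— Sara's agent: subject of the clause headed by 'argue'; c-commands the reflexive but lies outside its binding domain — cannot bind it (Principle A).
— Uma's wife: subject of the clause headed by 'compared'; c-commands the reflexive within its binding domain — allowed (Principle A).
— Yara: object of the clause headed by 'compared'; c-commands the reflexive within its binding domain — allowed (Principle A).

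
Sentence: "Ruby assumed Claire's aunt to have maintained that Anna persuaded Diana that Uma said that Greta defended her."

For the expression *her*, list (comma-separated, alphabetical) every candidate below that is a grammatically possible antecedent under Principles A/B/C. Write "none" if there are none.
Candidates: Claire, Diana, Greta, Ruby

Claire, Diana, Ruby

*her* is a pronoun; Principle B requires it to be free in its binding domain — the clause headed by 'defended'.
— Claire: possessor inside the subject DP of the clause headed by 'maintained'; does not c-command the pronoun — Principle B does not apply; allowed.
— Diana: object of the clause headed by 'persuaded'; c-commands the pronoun but lies outside its binding domain — allowed.
— Greta: subject of the clause headed by 'defended'; c-commands the pronoun within its binding domain — blocked (Principle B).
— Ruby: subject of the matrix clause; c-commands the pronoun but lies outside its binding domain — allowed.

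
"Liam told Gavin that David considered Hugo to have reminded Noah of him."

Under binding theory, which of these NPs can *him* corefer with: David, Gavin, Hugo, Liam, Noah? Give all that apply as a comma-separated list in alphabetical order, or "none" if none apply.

David, Gavin, Liam

*him* is a pronoun; Principle B requires it to be free in its binding domain — the clause headed by 'reminded'.
— David: subject of the clause headed by 'considered'; c-commands the pronoun but lies outside its binding domain — allowed.
— Gavin: object of the matrix clause; c-commands the pronoun but lies outside its binding domain — allowed.
— Hugo: subject of the clause headed by 'reminded'; c-commands the pronoun within its binding domain — blocked (Principle B).
— Liam: subject of the matrix clause; c-commands the pronoun but lies outside its binding domain — allowed.
— Noah: object of the clause headed by 'reminded'; c-commands the pronoun within its binding domain — blocked (Principle B).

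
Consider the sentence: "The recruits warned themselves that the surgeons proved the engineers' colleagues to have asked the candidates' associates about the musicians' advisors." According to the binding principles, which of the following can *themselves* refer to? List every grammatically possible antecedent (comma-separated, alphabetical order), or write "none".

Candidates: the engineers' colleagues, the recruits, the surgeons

*themselves* is a reflexive; Principle A requires it to be bound within its binding domain — the matrix clause.
— the engineers' colleagues: subject of the clause headed by 'asked'; does not c-command the reflexive — cannot bind it (Principle A).
— the recruits: subject of the matrix clause; c-commands the reflexive within its binding domain — allowed (Principle A).
— the surgeons: subject of the clause headed by 'proved'; does not c-command the reflexive — cannot bind it (Principle A).

the recruits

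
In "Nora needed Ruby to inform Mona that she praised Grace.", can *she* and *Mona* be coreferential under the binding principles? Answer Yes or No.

Yes

*Mona* is an R-expression; Principle C requires it to be free (not bound by any c-commanding expression).
— she: subject of the clause headed by 'praised'; the pronoun does not c-command the R-expression — coreference allowed.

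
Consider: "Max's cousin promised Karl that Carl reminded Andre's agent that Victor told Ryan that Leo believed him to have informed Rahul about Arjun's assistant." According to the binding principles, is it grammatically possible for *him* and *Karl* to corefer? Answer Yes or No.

*him* is a pronoun; Principle B requires it to be free in its binding domain — the clause headed by 'believed'.
— Karl: object of the matrix clause; c-commands the pronoun but lies outside its binding domain — allowed.

Yes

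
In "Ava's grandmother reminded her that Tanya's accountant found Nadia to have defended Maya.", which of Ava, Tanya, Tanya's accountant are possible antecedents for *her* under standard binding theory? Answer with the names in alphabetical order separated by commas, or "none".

*her* is a pronoun; Principle B requires it to be free in its binding domain — the matrix clause.
— Ava: possessor inside the subject DP of the matrix clause; does not c-command the pronoun — Principle B does not apply; allowed.
— Tanya: possessor inside the subject DP of the clause headed by 'found'; is c-commanded by the pronoun; coreference would bind this R-expression — blocked (Principle C).
— Tanya's accountant: subject of the clause headed by 'found'; is c-commanded by the pronoun; coreference would bind this R-expression — blocked (Principle C).

Ava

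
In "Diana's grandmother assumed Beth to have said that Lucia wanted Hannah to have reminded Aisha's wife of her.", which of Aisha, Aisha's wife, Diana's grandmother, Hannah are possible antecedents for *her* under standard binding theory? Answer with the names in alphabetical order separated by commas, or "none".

Aisha, Diana's grandmother

*her* is a pronoun; Principle B requires it to be free in its binding domain — the clause headed by 'reminded'.
— Aisha: possessor inside the object DP of the clause headed by 'reminded'; does not c-command the pronoun — Principle B does not apply; allowed.
— Aisha's wife: object of the clause headed by 'reminded'; c-commands the pronoun within its binding domain — blocked (Principle B).
— Diana's grandmother: subject of the matrix clause; c-commands the pronoun but lies outside its binding domain — allowed.
— Hannah: subject of the clause headed by 'reminded'; c-commands the pronoun within its binding domain — blocked (Principle B).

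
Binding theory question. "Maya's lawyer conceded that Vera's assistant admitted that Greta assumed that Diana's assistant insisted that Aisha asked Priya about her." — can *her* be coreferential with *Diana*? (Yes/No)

*her* is a pronoun; Principle B requires it to be free in its binding domain — the clause headed by 'asked'.
— Diana: possessor inside the subject DP of the clause headed by 'insisted'; does not c-command the pronoun — Principle B does not apply; allowed.

Yes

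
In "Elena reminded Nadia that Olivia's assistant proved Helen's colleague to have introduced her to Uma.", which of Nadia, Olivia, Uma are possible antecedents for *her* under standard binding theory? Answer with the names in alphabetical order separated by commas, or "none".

*her* is a pronoun; Principle B requires it to be free in its binding domain — the clause headed by 'introduced'.
— Nadia: object of the matrix clause; c-commands the pronoun but lies outside its binding domain — allowed.
— Olivia: possessor inside the subject DP of the clause headed by 'proved'; does not c-command the pronoun — Principle B does not apply; allowed.
— Uma: second object of the clause headed by 'introduced'; is c-commanded by the pronoun; coreference would bind this R-expression — blocked (Principle C).

Nadia, Olivia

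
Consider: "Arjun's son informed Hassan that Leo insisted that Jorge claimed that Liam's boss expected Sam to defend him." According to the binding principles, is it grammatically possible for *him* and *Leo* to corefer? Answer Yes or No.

*him* is a pronoun; Principle B requires it to be free in its binding domain — the clause headed by 'defend'.
— Leo: subject of the clause headed by 'insisted'; c-commands the pronoun but lies outside its binding domain — allowed.

Yes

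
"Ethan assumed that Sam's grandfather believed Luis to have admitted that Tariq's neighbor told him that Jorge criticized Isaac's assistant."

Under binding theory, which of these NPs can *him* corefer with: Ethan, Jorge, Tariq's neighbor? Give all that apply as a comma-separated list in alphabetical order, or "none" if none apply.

Ethan

*him* is a pronoun; Principle B requires it to be free in its binding domain — the clause headed by 'told'.
— Ethan: subject of the matrix clause; c-commands the pronoun but lies outside its binding domain — allowed.
— Jorge: subject of the clause headed by 'criticized'; is c-commanded by the pronoun; coreference would bind this R-expression — blocked (Principle C).
— Tariq's neighbor: subject of the clause headed by 'told'; c-commands the pronoun within its binding domain — blocked (Principle B).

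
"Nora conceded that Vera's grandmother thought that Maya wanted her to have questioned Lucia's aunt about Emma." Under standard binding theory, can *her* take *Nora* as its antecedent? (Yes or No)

Yes

*her* is a pronoun; Principle B requires it to be free in its binding domain — the clause headed by 'wanted'.
— Nora: subject of the matrix clause; c-commands the pronoun but lies outside its binding domain — allowed.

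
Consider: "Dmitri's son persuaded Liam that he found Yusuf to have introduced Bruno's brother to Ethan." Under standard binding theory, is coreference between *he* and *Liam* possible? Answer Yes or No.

*Liam* is an R-expression; Principle C requires it to be free (not bound by any c-commanding expression).
— he: subject of the clause headed by 'found'; the pronoun does not c-command the R-expression — coreference allowed.

Yes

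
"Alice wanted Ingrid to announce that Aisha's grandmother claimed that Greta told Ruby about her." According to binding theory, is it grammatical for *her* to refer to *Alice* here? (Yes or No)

Yes

*Alice* is an R-expression; Principle C requires it to be free (not bound by any c-commanding expression).
— her: second object of the clause headed by 'told'; the pronoun does not c-command the R-expression — coreference allowed.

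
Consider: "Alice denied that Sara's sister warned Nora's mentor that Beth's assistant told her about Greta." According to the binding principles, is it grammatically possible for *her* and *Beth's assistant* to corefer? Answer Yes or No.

*her* is a pronoun; Principle B requires it to be free in its binding domain — the clause headed by 'told'.
— Beth's assistant: subject of the clause headed by 'told'; c-commands the pronoun within its binding domain — blocked (Principle B).

No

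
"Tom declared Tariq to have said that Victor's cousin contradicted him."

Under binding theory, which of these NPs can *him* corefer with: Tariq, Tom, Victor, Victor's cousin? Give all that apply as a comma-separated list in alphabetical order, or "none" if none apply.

Tariq, Tom, Victor

*him* is a pronoun; Principle B requires it to be free in its binding domain — the clause headed by 'contradicted'.
— Tariq: subject of the clause headed by 'said'; c-commands the pronoun but lies outside its binding domain — allowed.
— Tom: subject of the matrix clause; c-commands the pronoun but lies outside its binding domain — allowed.
— Victor: possessor inside the subject DP of the clause headed by 'contradicted'; does not c-command the pronoun — Principle B does not apply; allowed.
— Victor's cousin: subject of the clause headed by 'contradicted'; c-commands the pronoun within its binding domain — blocked (Principle B).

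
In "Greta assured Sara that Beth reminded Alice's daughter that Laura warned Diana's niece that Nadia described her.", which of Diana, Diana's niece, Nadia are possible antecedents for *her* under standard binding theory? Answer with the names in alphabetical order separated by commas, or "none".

*her* is a pronoun; Principle B requires it to be free in its binding domain — the clause headed by 'described'.
— Diana: possessor inside the object DP of the clause headed by 'warned'; does not c-command the pronoun — Principle B does not apply; allowed.
— Diana's niece: object of the clause headed by 'warned'; c-commands the pronoun but lies outside its binding domain — allowed.
— Nadia: subject of the clause headed by 'described'; c-commands the pronoun within its binding domain — blocked (Principle B).

Diana, Diana's niece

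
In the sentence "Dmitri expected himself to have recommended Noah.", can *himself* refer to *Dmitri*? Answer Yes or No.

*himself* is a reflexive; Principle A requires it to be bound within its binding domain — the matrix clause.
— Dmitri: subject of the matrix clause; c-commands the reflexive within its binding domain — allowed (Principle A).

Yes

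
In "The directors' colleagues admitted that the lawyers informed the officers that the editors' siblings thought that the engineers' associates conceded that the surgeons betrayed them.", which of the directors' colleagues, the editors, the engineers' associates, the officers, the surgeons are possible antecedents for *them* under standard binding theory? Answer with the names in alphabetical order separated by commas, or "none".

the directors' colleagues, the editors, the engineers' associates, the officers

*them* is a pronoun; Principle B requires it to be free in its binding domain — the clause headed by 'betrayed'.
— the directors' colleagues: subject of the matrix clause; c-commands the pronoun but lies outside its binding domain — allowed.
— the editors: possessor inside the subject DP of the clause headed by 'thought'; does not c-command the pronoun — Principle B does not apply; allowed.
— the engineers' associates: subject of the clause headed by 'conceded'; c-commands the pronoun but lies outside its binding domain — allowed.
— the officers: object of the clause headed by 'informed'; c-commands the pronoun but lies outside its binding domain — allowed.
— the surgeons: subject of the clause headed by 'betrayed'; c-commands the pronoun within its binding domain — blocked (Principle B).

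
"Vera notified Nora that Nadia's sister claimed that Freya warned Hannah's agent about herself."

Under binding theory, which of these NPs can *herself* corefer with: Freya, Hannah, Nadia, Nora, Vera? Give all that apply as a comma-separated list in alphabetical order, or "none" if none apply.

*herself* is a reflexive; Principle A requires it to be bound within its binding domain — the clause headed by 'warned'.
— Freya: subject of the clause headed by 'warned'; c-commands the reflexive within its binding domain — allowed (Principle A).
— Hannah: possessor inside the object DP of the clause headed by 'warned'; does not c-command the reflexive — cannot bind it (Principle A).
— Nadia: possessor inside the subject DP of the clause headed by 'claimed'; does not c-command the reflexive — cannot bind it (Principle A).
— Nora: object of the matrix clause; c-commands the reflexive but lies outside its binding domain — cannot bind it (Principle A).
— Vera: subject of the matrix clause; c-commands the reflexive but lies outside its binding domain — cannot bind it (Principle A).

Freya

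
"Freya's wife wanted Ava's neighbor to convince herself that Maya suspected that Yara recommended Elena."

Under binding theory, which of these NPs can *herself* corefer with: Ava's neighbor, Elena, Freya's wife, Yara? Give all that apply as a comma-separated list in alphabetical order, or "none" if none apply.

Ava's neighbor

*herself* is a reflexive; Principle A requires it to be bound within its binding domain — the clause headed by 'convince'.
— Ava's neighbor: subject of the clause headed by 'convince'; c-commands the reflexive within its binding domain — allowed (Principle A).
— Elena: object of the clause headed by 'recommended'; does not c-command the reflexive — cannot bind it (Principle A).
— Freya's wife: subject of the matrix clause; c-commands the reflexive but lies outside its binding domain — cannot bind it (Principle A).
— Yara: subject of the clause headed by 'recommended'; does not c-command the reflexive — cannot bind it (Principle A).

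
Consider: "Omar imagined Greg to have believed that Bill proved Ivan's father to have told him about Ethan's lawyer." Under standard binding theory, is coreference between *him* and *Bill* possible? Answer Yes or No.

*Bill* is an R-expression; Principle C requires it to be free (not bound by any c-commanding expression).
— him: object of the clause headed by 'told'; the pronoun does not c-command the R-expression — coreference allowed.

Yes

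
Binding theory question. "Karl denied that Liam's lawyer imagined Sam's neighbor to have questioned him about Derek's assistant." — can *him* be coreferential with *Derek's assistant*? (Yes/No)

*him* is a pronoun; Principle B requires it to be free in its binding domain — the clause headed by 'questioned'.
— Derek's assistant: second object of the clause headed by 'questioned'; is c-commanded by the pronoun; coreference would bind this R-expression — blocked (Principle C).

No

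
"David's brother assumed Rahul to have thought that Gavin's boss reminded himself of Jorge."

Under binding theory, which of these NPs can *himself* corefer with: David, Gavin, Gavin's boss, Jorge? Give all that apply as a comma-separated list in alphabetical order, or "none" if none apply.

Gavin's boss

*himself* is a reflexive; Principle A requires it to be bound within its binding domain — the clause headed by 'reminded'.
— David: possessor inside the subject DP of the matrix clause; does not c-command the reflexive — cannot bind it (Principle A).
— Gavin: possessor inside the subject DP of the clause headed by 'reminded'; does not c-command the reflexive — cannot bind it (Principle A).
— Gavin's boss: subject of the clause headed by 'reminded'; c-commands the reflexive within its binding domain — allowed (Principle A).
— Jorge: second object of the clause headed by 'reminded'; does not c-command the reflexive — cannot bind it (Principle A).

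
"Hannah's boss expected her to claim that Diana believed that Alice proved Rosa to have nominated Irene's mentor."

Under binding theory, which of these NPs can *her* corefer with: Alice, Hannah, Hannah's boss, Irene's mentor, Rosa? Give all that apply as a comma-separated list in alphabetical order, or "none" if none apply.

*her* is a pronoun; Principle B requires it to be free in its binding domain — the matrix clause.
— Alice: subject of the clause headed by 'proved'; is c-commanded by the pronoun; coreference would bind this R-expression — blocked (Principle C).
— Hannah: possessor inside the subject DP of the matrix clause; does not c-command the pronoun — Principle B does not apply; allowed.
— Hannah's boss: subject of the matrix clause; c-commands the pronoun within its binding domain — blocked (Principle B).
— Irene's mentor: object of the clause headed by 'nominated'; is c-commanded by the pronoun; coreference would bind this R-expression — blocked (Principle C).
— Rosa: subject of the clause headed by 'nominated'; is c-commanded by the pronoun; coreference would bind this R-expression — blocked (Principle C).

Hannah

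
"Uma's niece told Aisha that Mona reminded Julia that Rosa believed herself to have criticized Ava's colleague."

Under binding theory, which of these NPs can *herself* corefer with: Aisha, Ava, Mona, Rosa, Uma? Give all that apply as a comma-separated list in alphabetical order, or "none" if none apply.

Rosa

*herself* is a reflexive; Principle A requires it to be bound within its binding domain — the clause headed by 'believed'.
— Aisha: object of the matrix clause; c-commands the reflexive but lies outside its binding domain — cannot bind it (Principle A).
— Ava: possessor inside the object DP of the clause headed by 'criticized'; does not c-command the reflexive — cannot bind it (Principle A).
— Mona: subject of the clause headed by 'reminded'; c-commands the reflexive but lies outside its binding domain — cannot bind it (Principle A).
— Rosa: subject of the clause headed by 'believed'; c-commands the reflexive within its binding domain — allowed (Principle A).
— Uma: possessor inside the subject DP of the matrix clause; does not c-command the reflexive — cannot bind it (Principle A).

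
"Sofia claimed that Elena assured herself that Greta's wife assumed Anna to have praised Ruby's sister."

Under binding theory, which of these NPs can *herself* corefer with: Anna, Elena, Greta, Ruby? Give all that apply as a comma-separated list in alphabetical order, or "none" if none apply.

*herself* is a reflexive; Principle A requires it to be bound within its binding domain — the clause headed by 'assured'.
— Anna: subject of the clause headed by 'praised'; does not c-command the reflexive — cannot bind it (Principle A).
— Elena: subject of the clause headed by 'assured'; c-commands the reflexive within its binding domain — allowed (Principle A).
— Greta: possessor inside the subject DP of the clause headed by 'assumed'; does not c-command the reflexive — cannot bind it (Principle A).
— Ruby: possessor inside the object DP of the clause headed by 'praised'; does not c-command the reflexive — cannot bind it (Principle A).

Elena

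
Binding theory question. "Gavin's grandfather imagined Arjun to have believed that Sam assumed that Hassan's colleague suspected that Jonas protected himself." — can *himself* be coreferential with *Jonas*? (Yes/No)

*himself* is a reflexive; Principle A requires it to be bound within its binding domain — the clause headed by 'protected'.
— Jonas: subject of the clause headed by 'protected'; c-commands the reflexive within its binding domain — allowed (Principle A).

Yes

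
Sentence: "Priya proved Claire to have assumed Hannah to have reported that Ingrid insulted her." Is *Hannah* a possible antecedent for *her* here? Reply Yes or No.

Yes

*her* is a pronoun; Principle B requires it to be free in its binding domain — the clause headed by 'insulted'.
— Hannah: subject of the clause headed by 'reported'; c-commands the pronoun but lies outside its binding domain — allowed.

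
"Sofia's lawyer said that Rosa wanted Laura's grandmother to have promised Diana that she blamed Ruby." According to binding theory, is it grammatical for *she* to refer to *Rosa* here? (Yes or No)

*Rosa* is an R-expression; Principle C requires it to be free (not bound by any c-commanding expression).
— she: subject of the clause headed by 'blamed'; the pronoun does not c-command the R-expression — coreference allowed.

Yes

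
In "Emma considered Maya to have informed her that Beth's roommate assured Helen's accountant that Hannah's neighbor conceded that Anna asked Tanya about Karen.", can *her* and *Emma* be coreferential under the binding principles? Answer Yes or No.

*Emma* is an R-expression; Principle C requires it to be free (not bound by any c-commanding expression).
— her: object of the clause headed by 'informed'; the pronoun does not c-command the R-expression — coreference allowed.

Yes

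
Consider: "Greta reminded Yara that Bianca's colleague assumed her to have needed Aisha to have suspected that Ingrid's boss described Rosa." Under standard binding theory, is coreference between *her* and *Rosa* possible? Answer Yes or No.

No

*Rosa* is an R-expression; Principle C requires it to be free (not bound by any c-commanding expression).
— her: subject of the clause headed by 'needed'; the pronoun c-commands the R-expression — coreference blocked (Principle C).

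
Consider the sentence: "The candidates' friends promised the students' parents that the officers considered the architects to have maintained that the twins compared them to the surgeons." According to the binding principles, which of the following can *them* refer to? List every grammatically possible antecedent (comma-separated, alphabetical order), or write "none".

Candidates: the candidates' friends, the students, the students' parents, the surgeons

the candidates' friends, the students, the students' parents

*them* is a pronoun; Principle B requires it to be free in its binding domain — the clause headed by 'compared'.
— the candidates' friends: subject of the matrix clause; c-commands the pronoun but lies outside its binding domain — allowed.
— the students: possessor inside the object DP of the matrix clause; does not c-command the pronoun — Principle B does not apply; allowed.
— the students' parents: object of the matrix clause; c-commands the pronoun but lies outside its binding domain — allowed.
— the surgeons: second object of the clause headed by 'compared'; is c-commanded by the pronoun; coreference would bind this R-expression — blocked (Principle C).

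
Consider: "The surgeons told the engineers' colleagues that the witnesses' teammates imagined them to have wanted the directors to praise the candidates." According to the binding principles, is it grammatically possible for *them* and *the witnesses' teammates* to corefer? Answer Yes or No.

*them* is a pronoun; Principle B requires it to be free in its binding domain — the clause headed by 'imagined'.
— the witnesses' teammates: subject of the clause headed by 'imagined'; c-commands the pronoun within its binding domain — blocked (Principle B).

No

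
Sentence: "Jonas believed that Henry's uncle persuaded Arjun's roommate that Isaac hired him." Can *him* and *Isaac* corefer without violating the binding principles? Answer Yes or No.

No

*Isaac* is an R-expression; Principle C requires it to be free (not bound by any c-commanding expression).
— him: object of the clause headed by 'hired'; the R-expression locally c-commands the pronoun — coreference blocked (Principle B on the pronoun).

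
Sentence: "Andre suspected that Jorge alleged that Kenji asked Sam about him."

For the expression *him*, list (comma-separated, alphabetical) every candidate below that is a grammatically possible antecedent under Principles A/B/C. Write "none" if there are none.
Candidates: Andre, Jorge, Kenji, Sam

Andre, Jorge

*him* is a pronoun; Principle B requires it to be free in its binding domain — the clause headed by 'asked'.
— Andre: subject of the matrix clause; c-commands the pronoun but lies outside its binding domain — allowed.
— Jorge: subject of the clause headed by 'alleged'; c-commands the pronoun but lies outside its binding domain — allowed.
— Kenji: subject of the clause headed by 'asked'; c-commands the pronoun within its binding domain — blocked (Principle B).
— Sam: object of the clause headed by 'asked'; c-commands the pronoun within its binding domain — blocked (Principle B).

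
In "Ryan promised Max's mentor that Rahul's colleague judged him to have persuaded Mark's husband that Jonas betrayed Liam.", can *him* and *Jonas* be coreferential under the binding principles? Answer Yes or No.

*Jonas* is an R-expression; Principle C requires it to be free (not bound by any c-commanding expression).
— him: subject of the clause headed by 'persuaded'; the pronoun c-commands the R-expression — coreference blocked (Principle C).

No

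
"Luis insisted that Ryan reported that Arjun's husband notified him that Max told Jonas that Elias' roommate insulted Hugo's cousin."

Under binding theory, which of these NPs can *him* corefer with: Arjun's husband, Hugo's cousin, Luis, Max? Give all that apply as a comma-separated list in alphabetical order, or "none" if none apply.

*him* is a pronoun; Principle B requires it to be free in its binding domain — the clause headed by 'notified'.
— Arjun's husband: subject of the clause headed by 'notified'; c-commands the pronoun within its binding domain — blocked (Principle B).
— Hugo's cousin: object of the clause headed by 'insulted'; is c-commanded by the pronoun; coreference would bind this R-expression — blocked (Principle C).
— Luis: subject of the matrix clause; c-commands the pronoun but lies outside its binding domain — allowed.
— Max: subject of the clause headed by 'told'; is c-commanded by the pronoun; coreference would bind this R-expression — blocked (Principle C).

Luis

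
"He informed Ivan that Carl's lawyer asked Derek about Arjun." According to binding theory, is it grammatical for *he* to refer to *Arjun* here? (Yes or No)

*Arjun* is an R-expression; Principle C requires it to be free (not bound by any c-commanding expression).
— he: subject of the matrix clause; the pronoun c-commands the R-expression — coreference blocked (Principle C).

No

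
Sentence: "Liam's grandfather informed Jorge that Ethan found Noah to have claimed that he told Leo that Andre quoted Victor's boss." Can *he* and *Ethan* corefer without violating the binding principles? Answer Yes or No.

Yes

*Ethan* is an R-expression; Principle C requires it to be free (not bound by any c-commanding expression).
— he: subject of the clause headed by 'told'; the pronoun does not c-command the R-expression — coreference allowed.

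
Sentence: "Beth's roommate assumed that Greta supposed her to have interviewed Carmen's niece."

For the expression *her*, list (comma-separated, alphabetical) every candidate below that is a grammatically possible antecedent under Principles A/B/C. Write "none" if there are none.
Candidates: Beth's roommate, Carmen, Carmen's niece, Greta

*her* is a pronoun; Principle B requires it to be free in its binding domain — the clause headed by 'supposed'.
— Beth's roommate: subject of the matrix clause; c-commands the pronoun but lies outside its binding domain — allowed.
— Carmen: possessor inside the object DP of the clause headed by 'interviewed'; is c-commanded by the pronoun; coreference would bind this R-expression — blocked (Principle C).
— Carmen's niece: object of the clause headed by 'interviewed'; is c-commanded by the pronoun; coreference would bind this R-expression — blocked (Principle C).
— Greta: subject of the clause headed by 'supposed'; c-commands the pronoun within its binding domain — blocked (Principle B).

Beth's roommate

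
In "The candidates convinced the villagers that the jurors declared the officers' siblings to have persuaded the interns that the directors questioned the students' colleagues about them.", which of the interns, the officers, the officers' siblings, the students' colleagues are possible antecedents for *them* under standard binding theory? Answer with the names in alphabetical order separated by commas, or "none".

the interns, the officers, the officers' siblings

*them* is a pronoun; Principle B requires it to be free in its binding domain — the clause headed by 'questioned'.
— the interns: object of the clause headed by 'persuaded'; c-commands the pronoun but lies outside its binding domain — allowed.
— the officers: possessor inside the subject DP of the clause headed by 'persuaded'; does not c-command the pronoun — Principle B does not apply; allowed.
— the officers' siblings: subject of the clause headed by 'persuaded'; c-commands the pronoun but lies outside its binding domain — allowed.
— the students' colleagues: object of the clause headed by 'questioned'; c-commands the pronoun within its binding domain — blocked (Principle B).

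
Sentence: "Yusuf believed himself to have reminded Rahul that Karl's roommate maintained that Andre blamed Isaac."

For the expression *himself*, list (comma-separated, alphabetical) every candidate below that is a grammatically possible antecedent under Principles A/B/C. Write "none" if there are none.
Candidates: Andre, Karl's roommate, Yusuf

*himself* is a reflexive; Principle A requires it to be bound within its binding domain — the matrix clause.
— Andre: subject of the clause headed by 'blamed'; does not c-command the reflexive — cannot bind it (Principle A).
— Karl's roommate: subject of the clause headed by 'maintained'; does not c-command the reflexive — cannot bind it (Principle A).
— Yusuf: subject of the matrix clause; c-commands the reflexive within its binding domain — allowed (Principle A).

Yusuf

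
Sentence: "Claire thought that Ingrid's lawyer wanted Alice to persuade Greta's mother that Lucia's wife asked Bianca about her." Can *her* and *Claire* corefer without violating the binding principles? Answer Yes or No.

Yes

*Claire* is an R-expression; Principle C requires it to be free (not bound by any c-commanding expression).
— her: second object of the clause headed by 'asked'; the pronoun does not c-command the R-expression — coreference allowed.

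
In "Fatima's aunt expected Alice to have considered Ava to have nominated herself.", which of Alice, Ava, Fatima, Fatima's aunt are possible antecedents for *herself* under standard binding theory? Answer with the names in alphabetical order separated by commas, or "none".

Ava

*herself* is a reflexive; Principle A requires it to be bound within its binding domain — the clause headed by 'nominated'.
— Alice: subject of the clause headed by 'considered'; c-commands the reflexive but lies outside its binding domain — cannot bind it (Principle A).
— Ava: subject of the clause headed by 'nominated'; c-commands the reflexive within its binding domain — allowed (Principle A).
— Fatima: possessor inside the subject DP of the matrix clause; does not c-command the reflexive — cannot bind it (Principle A).
— Fatima's aunt: subject of the matrix clause; c-commands the reflexive but lies outside its binding domain — cannot bind it (Principle A).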